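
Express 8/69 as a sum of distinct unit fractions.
1/9 + 1/207

Greedy algorithm:
8/69: ceiling(69/8) = 9, use 1/9
1/207: ceiling(207/1) = 207, use 1/207
Result: 8/69 = 1/9 + 1/207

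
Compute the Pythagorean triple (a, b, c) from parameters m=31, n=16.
(705, 992, 1217)

Euclid's formula: a = m² - n², b = 2mn, c = m² + n²
m = 31, n = 16
a = 31² - 16² = 961 - 256 = 705
b = 2 × 31 × 16 = 992
c = 31² + 16² = 961 + 256 = 1217
Verification: 705² + 992² = 497025 + 984064 = 1481089 = 1217² ✓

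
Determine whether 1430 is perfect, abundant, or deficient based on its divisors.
abundant

Proper divisors of 1430: sum = 1 + 2 + 5 + 10 + 11 + 13 + 22 + 26 + 55 + 65 + 110 + 130 + 143 + 286 + 715 = 1594
Since 1594 > 1430, 1430 is abundant.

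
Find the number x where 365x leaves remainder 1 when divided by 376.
205

gcd(365, 376) = 1, so the inverse exists.
Extended Euclidean algorithm on (376, 365):
376 = 1 × 365 + 11  ⟹  11 = (1)·376 + (-1)·365
365 = 33 × 11 + 2  ⟹  2 = (-33)·376 + (34)·365
11 = 5 × 2 + 1  ⟹  1 = (166)·376 + (-171)·365
So (-171)·365 ≡ 1 (mod 376), i.e. 365^(-1) ≡ -171 ≡ 205 (mod 376).
Check: 365 × 205 = 74825 ≡ 1 (mod 376)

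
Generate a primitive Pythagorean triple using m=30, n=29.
(59, 1740, 1741)

Euclid's formula: a = m² - n², b = 2mn, c = m² + n²
m = 30, n = 29
a = 30² - 29² = 900 - 841 = 59
b = 2 × 30 × 29 = 1740
c = 30² + 29² = 900 + 841 = 1741
Verification: 59² + 1740² = 3481 + 3027600 = 3031081 = 1741² ✓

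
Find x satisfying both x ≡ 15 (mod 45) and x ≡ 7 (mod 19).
330

Using Chinese Remainder Theorem:
M = 45 × 19 = 855
M1 = 19, M2 = 45
y1 = 19^(-1) mod 45 = 19
y2 = 45^(-1) mod 19 = 11
x = (15×19×19 + 7×45×11) mod 855 = 330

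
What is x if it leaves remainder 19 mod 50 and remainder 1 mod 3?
19

Using Chinese Remainder Theorem:
M = 50 × 3 = 150
M1 = 3, M2 = 50
y1 = 3^(-1) mod 50 = 17
y2 = 50^(-1) mod 3 = 2
x = (19×3×17 + 1×50×2) mod 150 = 19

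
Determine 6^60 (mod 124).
32

Repeated squaring. Binary of 60 = 111100.
6^1 ≡ 6 (mod 124); 6^2 ≡ 36 (mod 124); 6^4 ≡ 56 (mod 124); 6^8 ≡ 36 (mod 124); 6^16 ≡ 56 (mod 124); 6^32 ≡ 36 (mod 124)
6^60 = 6^4 × 6^8 × 6^16 × 6^32 ≡ 32 (mod 124)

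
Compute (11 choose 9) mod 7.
6

Using Lucas' theorem:
Write n=11 and k=9 in base 7:
n in base 7: [1, 4]
k in base 7: [1, 2]
C(11,9) mod 7 = ∏ C(n_i, k_i) mod 7
Digit binomials (mod 7): C(1,1) = 1; C(4,2) = 6
Product: 1 × 6 = 6 ≡ 6 (mod 7)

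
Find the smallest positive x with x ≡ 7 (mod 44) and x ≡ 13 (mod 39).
403

Using Chinese Remainder Theorem:
M = 44 × 39 = 1716
M1 = 39, M2 = 44
y1 = 39^(-1) mod 44 = 35
y2 = 44^(-1) mod 39 = 8
x = (7×39×35 + 13×44×8) mod 1716 = 403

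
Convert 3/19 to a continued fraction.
[0; 6, 3]

Euclidean algorithm steps:
3 = 0 × 19 + 3
19 = 6 × 3 + 1
3 = 3 × 1 + 0
Continued fraction: [0; 6, 3]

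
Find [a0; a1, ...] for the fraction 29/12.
[2; 2, 2, 2]

Euclidean algorithm steps:
29 = 2 × 12 + 5
12 = 2 × 5 + 2
5 = 2 × 2 + 1
2 = 2 × 1 + 0
Continued fraction: [2; 2, 2, 2]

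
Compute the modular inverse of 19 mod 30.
19

gcd(19, 30) = 1, so the inverse exists.
Extended Euclidean algorithm on (30, 19):
30 = 1 × 19 + 11  ⟹  11 = (1)·30 + (-1)·19
19 = 1 × 11 + 8  ⟹  8 = (-1)·30 + (2)·19
11 = 1 × 8 + 3  ⟹  3 = (2)·30 + (-3)·19
8 = 2 × 3 + 2  ⟹  2 = (-5)·30 + (8)·19
3 = 1 × 2 + 1  ⟹  1 = (7)·30 + (-11)·19
So (-11)·19 ≡ 1 (mod 30), i.e. 19^(-1) ≡ -11 ≡ 19 (mod 30).
Check: 19 × 19 = 361 ≡ 1 (mod 30)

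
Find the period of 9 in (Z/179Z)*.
89

179 is prime, so ord(9) divides φ(179) = 178.
Divisors of 178: 1, 2, 89, 178.
Repeated squaring: 9^1 ≡ 9, 9^2 ≡ 81, 9^4 ≡ 117, 9^8 ≡ 85, 9^16 ≡ 65, 9^32 ≡ 108, 9^64 ≡ 29, 9^128 ≡ 125 (mod 179).
Test 9^d mod 179 for each divisor d in increasing order:
9^1 ≡ 9
9^2 ≡ 81
9^89 = 9^64·9^16·9^8·9^1 ≡ 1  ← first divisor giving 1
The order is 89.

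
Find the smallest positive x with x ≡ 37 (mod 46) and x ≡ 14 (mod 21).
497

Using Chinese Remainder Theorem:
M = 46 × 21 = 966
M1 = 21, M2 = 46
y1 = 21^(-1) mod 46 = 11
y2 = 46^(-1) mod 21 = 16
x = (37×21×11 + 14×46×16) mod 966 = 497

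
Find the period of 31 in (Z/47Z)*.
46

47 is prime, so ord(31) divides φ(47) = 46.
Divisors of 46: 1, 2, 23, 46.
Repeated squaring: 31^1 ≡ 31, 31^2 ≡ 21, 31^4 ≡ 18, 31^8 ≡ 42, 31^16 ≡ 25, 31^32 ≡ 14 (mod 47).
Test 31^d mod 47 for each divisor d in increasing order:
31^1 ≡ 31
31^2 ≡ 21
31^23 = 31^16·31^4·31^2·31^1 ≡ 46
31^46 = 31^32·31^8·31^4·31^2 ≡ 1  ← first divisor giving 1
The order is 46.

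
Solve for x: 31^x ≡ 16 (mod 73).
16

Baby-step giant-step with step n = ⌈√73⌉ = 9.
Baby steps 31^j mod 73 (j:value) for j=0..8: 0:1, 1:31, 2:12, 3:7, 4:71, 5:11, 6:49, 7:59, 8:4.
Giant-step multiplier: 31^(-9) ≡ 31^(72-9) = 31^63 ≡ 63 (mod 73).
Giant steps γ_i = 16·63^i mod 73: γ_0=16, γ_1=59 (in table at j=7).
x = i·n + j = 1·9 + 7 = 16.
Check: 31^16 ≡ 16 (mod 73).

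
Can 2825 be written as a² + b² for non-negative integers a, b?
4² + 53² (a=4, b=53)

Factorization: 2825 = 5^2 × 113
By Fermat: n is sum of two squares iff every prime p ≡ 3 (mod 4) appears to even power.
All primes ≡ 3 (mod 4) appear to even power.
Search a = 0, 1, 2, … for 2825 - a² a perfect square: first hit at a = 4: 2825 - 16 = 2809 = 53².
2825 = 4² + 53² = 16 + 2809 ✓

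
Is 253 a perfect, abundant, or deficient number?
deficient

Proper divisors of 253: sum = 1 + 11 + 23 = 35
Since 35 < 253, 253 is deficient.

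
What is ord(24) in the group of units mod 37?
36

37 is prime, so ord(24) divides φ(37) = 36.
Divisors of 36: 1, 2, 3, 4, 6, 9, 12, 18, 36.
Repeated squaring: 24^1 ≡ 24, 24^2 ≡ 21, 24^4 ≡ 34, 24^8 ≡ 9, 24^16 ≡ 7, 24^32 ≡ 12 (mod 37).
Test 24^d mod 37 for each divisor d in increasing order:
24^1 ≡ 24
24^2 ≡ 21
24^3 = 24^2·24^1 ≡ 23
24^4 ≡ 34
24^6 = 24^4·24^2 ≡ 11
24^9 = 24^8·24^1 ≡ 31
24^12 = 24^8·24^4 ≡ 10
24^18 = 24^16·24^2 ≡ 36
24^36 = 24^32·24^4 ≡ 1  ← first divisor giving 1
The order is 36.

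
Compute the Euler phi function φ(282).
92

282 = 2 × 3 × 47
φ(n) = n × ∏(1 - 1/p) for each prime p dividing n
φ(282) = 282 × (1 - 1/2) × (1 - 1/3) × (1 - 1/47) = 92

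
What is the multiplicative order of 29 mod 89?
88

89 is prime, so ord(29) divides φ(89) = 88.
Divisors of 88: 1, 2, 4, 8, 11, 22, 44, 88.
Repeated squaring: 29^1 ≡ 29, 29^2 ≡ 40, 29^4 ≡ 87, 29^8 ≡ 4, 29^16 ≡ 16, 29^32 ≡ 78, 29^64 ≡ 32 (mod 89).
Test 29^d mod 89 for each divisor d in increasing order:
29^1 ≡ 29
29^2 ≡ 40
29^4 ≡ 87
29^8 ≡ 4
29^11 = 29^8·29^2·29^1 ≡ 12
29^22 = 29^16·29^4·29^2 ≡ 55
29^44 = 29^32·29^8·29^4 ≡ 88
29^88 = 29^64·29^16·29^8 ≡ 1  ← first divisor giving 1
The order is 88.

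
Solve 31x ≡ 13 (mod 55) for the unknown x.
x ≡ 43 (mod 55)

gcd(31, 55) = 1, which divides 13, so solutions exist.
Find 31^(-1) mod 55 by the extended Euclidean algorithm:
55 = 1 × 31 + 24  ⟹  24 = (1)·55 + (-1)·31
31 = 1 × 24 + 7  ⟹  7 = (-1)·55 + (2)·31
24 = 3 × 7 + 3  ⟹  3 = (4)·55 + (-7)·31
7 = 2 × 3 + 1  ⟹  1 = (-9)·55 + (16)·31
So (16)·31 ≡ 1 (mod 55), i.e. 31^(-1) ≡ 16 (mod 55).
x ≡ 16 × 13 = 208 ≡ 43 (mod 55).
Check: 31 × 43 = 1333 ≡ 13 (mod 55).
Unique solution: x ≡ 43 (mod 55)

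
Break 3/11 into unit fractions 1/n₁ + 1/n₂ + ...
1/4 + 1/44

Greedy algorithm:
3/11: ceiling(11/3) = 4, use 1/4
1/44: ceiling(44/1) = 44, use 1/44
Result: 3/11 = 1/4 + 1/44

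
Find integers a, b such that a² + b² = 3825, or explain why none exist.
15² + 60² (a=15, b=60)

Factorization: 3825 = 3^2 × 5^2 × 17
By Fermat: n is sum of two squares iff every prime p ≡ 3 (mod 4) appears to even power.
All primes ≡ 3 (mod 4) appear to even power.
Search a = 0, 1, 2, … for 3825 - a² a perfect square: first hit at a = 15: 3825 - 225 = 3600 = 60².
3825 = 15² + 60² = 225 + 3600 ✓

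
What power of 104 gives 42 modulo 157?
38

Baby-step giant-step with step n = ⌈√157⌉ = 13.
Baby steps 104^j mod 157 (j:value) for j=0..12: 0:1, 1:104, 2:140, 3:116, 4:132, 5:69, 6:111, 7:83, 8:154, 9:2, 10:51, 11:123, 12:75.
Giant-step multiplier: 104^(-13) ≡ 104^(156-13) = 104^143 ≡ 135 (mod 157).
Giant steps γ_i = 42·135^i mod 157: γ_0=42, γ_1=18, γ_2=75 (in table at j=12).
x = i·n + j = 2·13 + 12 = 38.
Check: 104^38 ≡ 42 (mod 157).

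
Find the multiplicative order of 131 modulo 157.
156

157 is prime, so ord(131) divides φ(157) = 156.
Divisors of 156: 1, 2, 3, 4, 6, 12, 13, 26, 39, 52, 78, 156.
Repeated squaring: 131^1 ≡ 131, 131^2 ≡ 48, 131^4 ≡ 106, 131^8 ≡ 89, 131^16 ≡ 71, 131^32 ≡ 17, 131^64 ≡ 132, 131^128 ≡ 154 (mod 157).
Test 131^d mod 157 for each divisor d in increasing order:
131^1 ≡ 131
131^2 ≡ 48
131^3 = 131^2·131^1 ≡ 8
131^4 ≡ 106
131^6 = 131^4·131^2 ≡ 64
131^12 = 131^8·131^4 ≡ 14
131^13 = 131^8·131^4·131^1 ≡ 107
131^26 = 131^16·131^8·131^2 ≡ 145
131^39 = 131^32·131^4·131^2·131^1 ≡ 129
131^52 = 131^32·131^16·131^4 ≡ 144
131^78 = 131^64·131^8·131^4·131^2 ≡ 156
131^156 = 131^128·131^16·131^8·131^4 ≡ 1  ← first divisor giving 1
The order is 156.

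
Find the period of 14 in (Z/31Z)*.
15

31 is prime, so ord(14) divides φ(31) = 30.
Divisors of 30: 1, 2, 3, 5, 6, 10, 15, 30.
Repeated squaring: 14^1 ≡ 14, 14^2 ≡ 10, 14^4 ≡ 7, 14^8 ≡ 18, 14^16 ≡ 14 (mod 31).
Test 14^d mod 31 for each divisor d in increasing order:
14^1 ≡ 14
14^2 ≡ 10
14^3 = 14^2·14^1 ≡ 16
14^5 = 14^4·14^1 ≡ 5
14^6 = 14^4·14^2 ≡ 8
14^10 = 14^8·14^2 ≡ 25
14^15 = 14^8·14^4·14^2·14^1 ≡ 1  ← first divisor giving 1
The order is 15.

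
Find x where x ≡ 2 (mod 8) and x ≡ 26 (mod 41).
26

Using Chinese Remainder Theorem:
M = 8 × 41 = 328
M1 = 41, M2 = 8
y1 = 41^(-1) mod 8 = 1
y2 = 8^(-1) mod 41 = 36
x = (2×41×1 + 26×8×36) mod 328 = 26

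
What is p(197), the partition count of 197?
3068829878530

p(n) counts ways to write n as a sum of positive integers (order ignored).
Euler's pentagonal recurrence: p(k) = p(k-1) + p(k-2) - p(k-5) - p(k-7) + p(k-12) + p(k-15) - ... (offsets j(3j∓1)/2, signs ++--, p(0)=1, p(<0)=0).
DP table for k = 0..196: p(0)=1, p(1)=1, p(2)=2, p(3)=3, p(4)=5, p(5)=7, p(6)=11, p(7)=15, p(8)=22, p(9)=30, p(10)=42, p(11)=56, p(12)=77, p(13)=101, p(14)=135, p(15)=176, p(16)=231, p(17)=297, p(18)=385, p(19)=490, p(20)=627, p(21)=792, p(22)=1002, p(23)=1255, p(24)=1575, p(25)=1958, p(26)=2436, p(27)=3010, p(28)=3718, p(29)=4565, p(30)=5604, p(31)=6842, p(32)=8349, p(33)=10143, p(34)=12310, p(35)=14883, p(36)=17977, p(37)=21637, p(38)=26015, p(39)=31185, p(40)=37338, p(41)=44583, p(42)=53174, p(43)=63261, p(44)=75175, p(45)=89134, p(46)=105558, p(47)=124754, p(48)=147273, p(49)=173525, p(50)=204226, p(51)=239943, p(52)=281589, p(53)=329931, p(54)=386155, p(55)=451276, p(56)=526823, p(57)=614154, p(58)=715220, p(59)=831820, p(60)=966467, p(61)=1121505, p(62)=1300156, p(63)=1505499, p(64)=1741630, p(65)=2012558, p(66)=2323520, p(67)=2679689, p(68)=3087735, p(69)=3554345, p(70)=4087968, p(71)=4697205, p(72)=5392783, p(73)=6185689, p(74)=7089500, p(75)=8118264, p(76)=9289091, p(77)=10619863, p(78)=12132164, p(79)=13848650, p(80)=15796476, p(81)=18004327, p(82)=20506255, p(83)=23338469, p(84)=26543660, p(85)=30167357, p(86)=34262962, p(87)=38887673, p(88)=44108109, p(89)=49995925, p(90)=56634173, p(91)=64112359, p(92)=72533807, p(93)=82010177, p(94)=92669720, p(95)=104651419, p(96)=118114304, p(97)=133230930, p(98)=150198136, p(99)=169229875, p(100)=190569292, p(101)=214481126, p(102)=241265379, p(103)=271248950, p(104)=304801365, p(105)=342325709, p(106)=384276336, p(107)=431149389, p(108)=483502844, p(109)=541946240, p(110)=607163746, p(111)=679903203, p(112)=761002156, p(113)=851376628, p(114)=952050665, p(115)=1064144451, p(116)=1188908248, p(117)=1327710076, p(118)=1482074143, p(119)=1653668665, p(120)=1844349560, p(121)=2056148051, p(122)=2291320912, p(123)=2552338241, p(124)=2841940500, p(125)=3163127352, p(126)=3519222692, p(127)=3913864295, p(128)=4351078600, p(129)=4835271870, p(130)=5371315400, p(131)=5964539504, p(132)=6620830889, p(133)=7346629512, p(134)=8149040695, p(135)=9035836076, p(136)=10015581680, p(137)=11097645016, p(138)=12292341831, p(139)=13610949895, p(140)=15065878135, p(141)=16670689208, p(142)=18440293320, p(143)=20390982757, p(144)=22540654445, p(145)=24908858009, p(146)=27517052599, p(147)=30388671978, p(148)=33549419497, p(149)=37027355200, p(150)=40853235313, p(151)=45060624582, p(152)=49686288421, p(153)=54770336324, p(154)=60356673280, p(155)=66493182097, p(156)=73232243759, p(157)=80630964769, p(158)=88751778802, p(159)=97662728555, p(160)=107438159466, p(161)=118159068427, p(162)=129913904637, p(163)=142798995930, p(164)=156919475295, p(165)=172389800255, p(166)=189334822579, p(167)=207890420102, p(168)=228204732751, p(169)=250438925115, p(170)=274768617130, p(171)=301384802048, p(172)=330495499613, p(173)=362326859895, p(174)=397125074750, p(175)=435157697830, p(176)=476715857290, p(177)=522115831195, p(178)=571701605655, p(179)=625846753120, p(180)=684957390936, p(181)=749474411781, p(182)=819876908323, p(183)=896684817527, p(184)=980462880430, p(185)=1071823774337, p(186)=1171432692373, p(187)=1280011042268, p(188)=1398341745571, p(189)=1527273599625, p(190)=1667727404093, p(191)=1820701100652, p(192)=1987276856363, p(193)=2168627105469, p(194)=2366022741845, p(195)=2580840212973, p(196)=2814570987591.
Final step: p(197) = p(196) + p(195) - p(192) - p(190) + p(185) + p(182) - p(175) - p(171) + p(162) + p(157) - p(146) - p(140) + p(127) + p(120) - p(105) - p(97) + p(80) + p(71) - p(52) - p(42) + p(21) + p(10)
= 2814570987591 + 2580840212973 - 1987276856363 - 1667727404093 + 1071823774337 + 819876908323 - 435157697830 - 301384802048 + 129913904637 + 80630964769 - 27517052599 - 15065878135 + 3913864295 + 1844349560 - 342325709 - 133230930 + 15796476 + 4697205 - 281589 - 53174 + 792 + 42
= 3068829878530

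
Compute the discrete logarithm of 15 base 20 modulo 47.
13

Baby-step giant-step with step n = ⌈√47⌉ = 7.
Baby steps 20^j mod 47 (j:value) for j=0..6: 0:1, 1:20, 2:24, 3:10, 4:12, 5:5, 6:6.
Giant-step multiplier: 20^(-7) ≡ 20^(46-7) = 20^39 ≡ 38 (mod 47).
Giant steps γ_i = 15·38^i mod 47: γ_0=15, γ_1=6 (in table at j=6).
x = i·n + j = 1·7 + 6 = 13.
Check: 20^13 ≡ 15 (mod 47).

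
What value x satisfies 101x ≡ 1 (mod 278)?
267

gcd(101, 278) = 1, so the inverse exists.
Extended Euclidean algorithm on (278, 101):
278 = 2 × 101 + 76  ⟹  76 = (1)·278 + (-2)·101
101 = 1 × 76 + 25  ⟹  25 = (-1)·278 + (3)·101
76 = 3 × 25 + 1  ⟹  1 = (4)·278 + (-11)·101
So (-11)·101 ≡ 1 (mod 278), i.e. 101^(-1) ≡ -11 ≡ 267 (mod 278).
Check: 101 × 267 = 26967 ≡ 1 (mod 278)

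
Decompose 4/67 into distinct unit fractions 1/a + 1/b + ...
1/17 + 1/1139

Greedy algorithm:
4/67: ceiling(67/4) = 17, use 1/17
1/1139: ceiling(1139/1) = 1139, use 1/1139
Result: 4/67 = 1/17 + 1/1139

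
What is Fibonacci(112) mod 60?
39

Matrix identity: Q^n = [[F_(n+1), F_n], [F_n, F_(n-1)]] with Q = [[1,1],[1,0]].
n = 112 = 1110000₂. Square-and-multiply, entries mod 60:
Q^1 = [[1,1],[1,0]]
Q^3 = (Q^1)²·Q = [[3,2],[2,1]]
Q^7 = (Q^3)²·Q = [[21,13],[13,8]]
Q^14 = (Q^7)² = [[10,17],[17,53]]
Q^28 = (Q^14)² = [[29,51],[51,38]]
Q^56 = (Q^28)² = [[22,57],[57,25]]
Q^112 = (Q^56)² = [[13,39],[39,34]]
F_112 mod 60 = Q^112[0][1] = 39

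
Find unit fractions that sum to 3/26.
1/9 + 1/234

Greedy algorithm:
3/26: ceiling(26/3) = 9, use 1/9
1/234: ceiling(234/1) = 234, use 1/234
Result: 3/26 = 1/9 + 1/234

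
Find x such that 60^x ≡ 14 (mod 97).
35

Baby-step giant-step with step n = ⌈√97⌉ = 10.
Baby steps 60^j mod 97 (j:value) for j=0..9: 0:1, 1:60, 2:11, 3:78, 4:24, 5:82, 6:70, 7:29, 8:91, 9:28.
Giant-step multiplier: 60^(-10) ≡ 60^(96-10) = 60^86 ≡ 72 (mod 97).
Giant steps γ_i = 14·72^i mod 97: γ_0=14, γ_1=38, γ_2=20, γ_3=82 (in table at j=5).
x = i·n + j = 3·10 + 5 = 35.
Check: 60^35 ≡ 14 (mod 97).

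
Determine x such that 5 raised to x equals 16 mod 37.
8

Baby-step giant-step with step n = ⌈√37⌉ = 7.
Baby steps 5^j mod 37 (j:value) for j=0..6: 0:1, 1:5, 2:25, 3:14, 4:33, 5:17, 6:11.
Giant-step multiplier: 5^(-7) ≡ 5^(36-7) = 5^29 ≡ 35 (mod 37).
Giant steps γ_i = 16·35^i mod 37: γ_0=16, γ_1=5 (in table at j=1).
x = i·n + j = 1·7 + 1 = 8.
Check: 5^8 ≡ 16 (mod 37).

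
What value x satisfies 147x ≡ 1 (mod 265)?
128

gcd(147, 265) = 1, so the inverse exists.
Extended Euclidean algorithm on (265, 147):
265 = 1 × 147 + 118  ⟹  118 = (1)·265 + (-1)·147
147 = 1 × 118 + 29  ⟹  29 = (-1)·265 + (2)·147
118 = 4 × 29 + 2  ⟹  2 = (5)·265 + (-9)·147
29 = 14 × 2 + 1  ⟹  1 = (-71)·265 + (128)·147
So (128)·147 ≡ 1 (mod 265), i.e. 147^(-1) ≡ 128 (mod 265).
Check: 147 × 128 = 18816 ≡ 1 (mod 265)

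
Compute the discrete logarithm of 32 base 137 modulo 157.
129

Baby-step giant-step with step n = ⌈√157⌉ = 13.
Baby steps 137^j mod 157 (j:value) for j=0..12: 0:1, 1:137, 2:86, 3:7, 4:17, 5:131, 6:49, 7:119, 8:132, 9:29, 10:48, 11:139, 12:46.
Giant-step multiplier: 137^(-13) ≡ 137^(156-13) = 137^143 ≡ 50 (mod 157).
Giant steps γ_i = 32·50^i mod 157: γ_0=32, γ_1=30, γ_2=87, γ_3=111, γ_4=55, γ_5=81, γ_6=125, γ_7=127, γ_8=70, γ_9=46 (in table at j=12).
x = i·n + j = 9·13 + 12 = 129.
Check: 137^129 ≡ 32 (mod 157).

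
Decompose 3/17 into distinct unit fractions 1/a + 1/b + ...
1/6 + 1/102

Greedy algorithm:
3/17: ceiling(17/3) = 6, use 1/6
1/102: ceiling(102/1) = 102, use 1/102
Result: 3/17 = 1/6 + 1/102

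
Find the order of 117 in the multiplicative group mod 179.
89

179 is prime, so ord(117) divides φ(179) = 178.
Divisors of 178: 1, 2, 89, 178.
Repeated squaring: 117^1 ≡ 117, 117^2 ≡ 85, 117^4 ≡ 65, 117^8 ≡ 108, 117^16 ≡ 29, 117^32 ≡ 125, 117^64 ≡ 52, 117^128 ≡ 19 (mod 179).
Test 117^d mod 179 for each divisor d in increasing order:
117^1 ≡ 117
117^2 ≡ 85
117^89 = 117^64·117^16·117^8·117^1 ≡ 1  ← first divisor giving 1
The order is 89.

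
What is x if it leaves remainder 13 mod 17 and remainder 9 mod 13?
217

Using Chinese Remainder Theorem:
M = 17 × 13 = 221
M1 = 13, M2 = 17
y1 = 13^(-1) mod 17 = 4
y2 = 17^(-1) mod 13 = 10
x = (13×13×4 + 9×17×10) mod 221 = 217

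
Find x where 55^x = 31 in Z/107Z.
5

Baby-step giant-step with step n = ⌈√107⌉ = 11.
Baby steps 55^j mod 107 (j:value) for j=0..10: 0:1, 1:55, 2:29, 3:97, 4:92, 5:31, 6:100, 7:43, 8:11, 9:70, 10:105.
h = 31 is already in the table at j=5, so x = 5.
Check: 55^5 ≡ 31 (mod 107).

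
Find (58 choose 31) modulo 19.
0

Using Lucas' theorem:
Write n=58 and k=31 in base 19:
n in base 19: [3, 1]
k in base 19: [1, 12]
C(58,31) mod 19 = ∏ C(n_i, k_i) mod 19
Digit binomials (mod 19): C(3,1) = 3; C(1,12) = 0 (k_i > n_i)
Product: 3 × 0 = 0 ≡ 0 (mod 19)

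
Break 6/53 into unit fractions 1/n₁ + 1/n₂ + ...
1/9 + 1/477

Greedy algorithm:
6/53: ceiling(53/6) = 9, use 1/9
1/477: ceiling(477/1) = 477, use 1/477
Result: 6/53 = 1/9 + 1/477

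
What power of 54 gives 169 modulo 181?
52

Baby-step giant-step with step n = ⌈√181⌉ = 14.
Baby steps 54^j mod 181 (j:value) for j=0..13: 0:1, 1:54, 2:20, 3:175, 4:38, 5:61, 6:36, 7:134, 8:177, 9:146, 10:101, 11:24, 12:29, 13:118.
Giant-step multiplier: 54^(-14) ≡ 54^(180-14) = 54^166 ≡ 137 (mod 181).
Giant steps γ_i = 169·137^i mod 181: γ_0=169, γ_1=166, γ_2=117, γ_3=101 (in table at j=10).
x = i·n + j = 3·14 + 10 = 52.
Check: 54^52 ≡ 169 (mod 181).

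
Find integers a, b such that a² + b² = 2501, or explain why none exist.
1² + 50² (a=1, b=50)

Factorization: 2501 = 41 × 61
By Fermat: n is sum of two squares iff every prime p ≡ 3 (mod 4) appears to even power.
All primes ≡ 3 (mod 4) appear to even power.
Search a = 0, 1, 2, … for 2501 - a² a perfect square: first hit at a = 1: 2501 - 1 = 2500 = 50².
2501 = 1² + 50² = 1 + 2500 ✓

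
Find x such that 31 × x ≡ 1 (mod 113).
62

gcd(31, 113) = 1, so the inverse exists.
Extended Euclidean algorithm on (113, 31):
113 = 3 × 31 + 20  ⟹  20 = (1)·113 + (-3)·31
31 = 1 × 20 + 11  ⟹  11 = (-1)·113 + (4)·31
20 = 1 × 11 + 9  ⟹  9 = (2)·113 + (-7)·31
11 = 1 × 9 + 2  ⟹  2 = (-3)·113 + (11)·31
9 = 4 × 2 + 1  ⟹  1 = (14)·113 + (-51)·31
So (-51)·31 ≡ 1 (mod 113), i.e. 31^(-1) ≡ -51 ≡ 62 (mod 113).
Check: 31 × 62 = 1922 ≡ 1 (mod 113)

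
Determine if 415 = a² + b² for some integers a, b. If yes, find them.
Not possible

Factorization: 415 = 5 × 83
By Fermat: n is sum of two squares iff every prime p ≡ 3 (mod 4) appears to even power.
Prime(s) ≡ 3 (mod 4) with odd exponent: [(83, 1)]
Therefore 415 cannot be expressed as a² + b².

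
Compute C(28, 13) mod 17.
0

Using Lucas' theorem:
Write n=28 and k=13 in base 17:
n in base 17: [1, 11]
k in base 17: [0, 13]
C(28,13) mod 17 = ∏ C(n_i, k_i) mod 17
Digit binomials (mod 17): C(1,0) = 1; C(11,13) = 0 (k_i > n_i)
Product: 1 × 0 = 0 ≡ 0 (mod 17)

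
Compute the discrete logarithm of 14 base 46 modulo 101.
30

Baby-step giant-step with step n = ⌈√101⌉ = 11.
Baby steps 46^j mod 101 (j:value) for j=0..10: 0:1, 1:46, 2:96, 3:73, 4:25, 5:39, 6:77, 7:7, 8:19, 9:66, 10:6.
Giant-step multiplier: 46^(-11) ≡ 46^(100-11) = 46^89 ≡ 86 (mod 101).
Giant steps γ_i = 14·86^i mod 101: γ_0=14, γ_1=93, γ_2=19 (in table at j=8).
x = i·n + j = 2·11 + 8 = 30.
Check: 46^30 ≡ 14 (mod 101).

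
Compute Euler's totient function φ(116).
56

116 = 2^2 × 29
φ(n) = n × ∏(1 - 1/p) for each prime p dividing n
φ(116) = 116 × (1 - 1/2) × (1 - 1/29) = 56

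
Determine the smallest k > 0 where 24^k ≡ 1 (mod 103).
34

103 is prime, so ord(24) divides φ(103) = 102.
Divisors of 102: 1, 2, 3, 6, 17, 34, 51, 102.
Repeated squaring: 24^1 ≡ 24, 24^2 ≡ 61, 24^4 ≡ 13, 24^8 ≡ 66, 24^16 ≡ 30, 24^32 ≡ 76, 24^64 ≡ 8 (mod 103).
Test 24^d mod 103 for each divisor d in increasing order:
24^1 ≡ 24
24^2 ≡ 61
24^3 = 24^2·24^1 ≡ 22
24^6 = 24^4·24^2 ≡ 72
24^17 = 24^16·24^1 ≡ 102
24^34 = 24^32·24^2 ≡ 1  ← first divisor giving 1
The order is 34.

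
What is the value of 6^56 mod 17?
16

Repeated squaring. Binary of 56 = 111000.
6^1 ≡ 6 (mod 17); 6^2 ≡ 2 (mod 17); 6^4 ≡ 4 (mod 17); 6^8 ≡ 16 (mod 17); 6^16 ≡ 1 (mod 17); 6^32 ≡ 1 (mod 17)
6^56 = 6^8 × 6^16 × 6^32 ≡ 16 (mod 17)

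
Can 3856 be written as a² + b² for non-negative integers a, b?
16² + 60² (a=16, b=60)

Factorization: 3856 = 2^4 × 241
By Fermat: n is sum of two squares iff every prime p ≡ 3 (mod 4) appears to even power.
All primes ≡ 3 (mod 4) appear to even power.
Search a = 0, 1, 2, … for 3856 - a² a perfect square: first hit at a = 16: 3856 - 256 = 3600 = 60².
3856 = 16² + 60² = 256 + 3600 ✓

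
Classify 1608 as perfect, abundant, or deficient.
abundant

Proper divisors of 1608: sum = 1 + 2 + 3 + 4 + 6 + 8 + 12 + 24 + 67 + 134 + 201 + 268 + 402 + 536 + 804 = 2472
Since 2472 > 1608, 1608 is abundant.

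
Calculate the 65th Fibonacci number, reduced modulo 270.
175

Matrix identity: Q^n = [[F_(n+1), F_n], [F_n, F_(n-1)]] with Q = [[1,1],[1,0]].
n = 65 = 1000001₂. Square-and-multiply, entries mod 270:
Q^1 = [[1,1],[1,0]]
Q^2 = (Q^1)² = [[2,1],[1,1]]
Q^4 = (Q^2)² = [[5,3],[3,2]]
Q^8 = (Q^4)² = [[34,21],[21,13]]
Q^16 = (Q^8)² = [[247,177],[177,70]]
Q^32 = (Q^16)² = [[268,219],[219,49]]
Q^65 = (Q^32)²·Q = [[208,175],[175,33]]
F_65 mod 270 = Q^65[0][1] = 175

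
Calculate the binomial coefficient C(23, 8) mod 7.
6

Using Lucas' theorem:
Write n=23 and k=8 in base 7:
n in base 7: [3, 2]
k in base 7: [1, 1]
C(23,8) mod 7 = ∏ C(n_i, k_i) mod 7
Digit binomials (mod 7): C(3,1) = 3; C(2,1) = 2
Product: 3 × 2 = 6 ≡ 6 (mod 7)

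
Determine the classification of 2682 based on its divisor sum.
abundant

Proper divisors of 2682: sum = 1 + 2 + 3 + 6 + 9 + 18 + 149 + 298 + 447 + 894 + 1341 = 3168
Since 3168 > 2682, 2682 is abundant.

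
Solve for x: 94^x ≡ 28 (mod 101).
29

Baby-step giant-step with step n = ⌈√101⌉ = 11.
Baby steps 94^j mod 101 (j:value) for j=0..10: 0:1, 1:94, 2:49, 3:61, 4:78, 5:60, 6:85, 7:11, 8:24, 9:34, 10:65.
Giant-step multiplier: 94^(-11) ≡ 94^(100-11) = 94^89 ≡ 99 (mod 101).
Giant steps γ_i = 28·99^i mod 101: γ_0=28, γ_1=45, γ_2=11 (in table at j=7).
x = i·n + j = 2·11 + 7 = 29.
Check: 94^29 ≡ 28 (mod 101).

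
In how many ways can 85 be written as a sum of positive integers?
30167357

p(n) counts ways to write n as a sum of positive integers (order ignored).
Euler's pentagonal recurrence: p(k) = p(k-1) + p(k-2) - p(k-5) - p(k-7) + p(k-12) + p(k-15) - ... (offsets j(3j∓1)/2, signs ++--, p(0)=1, p(<0)=0).
DP table for k = 0..84: p(0)=1, p(1)=1, p(2)=2, p(3)=3, p(4)=5, p(5)=7, p(6)=11, p(7)=15, p(8)=22, p(9)=30, p(10)=42, p(11)=56, p(12)=77, p(13)=101, p(14)=135, p(15)=176, p(16)=231, p(17)=297, p(18)=385, p(19)=490, p(20)=627, p(21)=792, p(22)=1002, p(23)=1255, p(24)=1575, p(25)=1958, p(26)=2436, p(27)=3010, p(28)=3718, p(29)=4565, p(30)=5604, p(31)=6842, p(32)=8349, p(33)=10143, p(34)=12310, p(35)=14883, p(36)=17977, p(37)=21637, p(38)=26015, p(39)=31185, p(40)=37338, p(41)=44583, p(42)=53174, p(43)=63261, p(44)=75175, p(45)=89134, p(46)=105558, p(47)=124754, p(48)=147273, p(49)=173525, p(50)=204226, p(51)=239943, p(52)=281589, p(53)=329931, p(54)=386155, p(55)=451276, p(56)=526823, p(57)=614154, p(58)=715220, p(59)=831820, p(60)=966467, p(61)=1121505, p(62)=1300156, p(63)=1505499, p(64)=1741630, p(65)=2012558, p(66)=2323520, p(67)=2679689, p(68)=3087735, p(69)=3554345, p(70)=4087968, p(71)=4697205, p(72)=5392783, p(73)=6185689, p(74)=7089500, p(75)=8118264, p(76)=9289091, p(77)=10619863, p(78)=12132164, p(79)=13848650, p(80)=15796476, p(81)=18004327, p(82)=20506255, p(83)=23338469, p(84)=26543660.
Final step: p(85) = p(84) + p(83) - p(80) - p(78) + p(73) + p(70) - p(63) - p(59) + p(50) + p(45) - p(34) - p(28) + p(15) + p(8)
= 26543660 + 23338469 - 15796476 - 12132164 + 6185689 + 4087968 - 1505499 - 831820 + 204226 + 89134 - 12310 - 3718 + 176 + 22
= 30167357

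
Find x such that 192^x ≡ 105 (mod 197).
128

Baby-step giant-step with step n = ⌈√197⌉ = 15.
Baby steps 192^j mod 197 (j:value) for j=0..14: 0:1, 1:192, 2:25, 3:72, 4:34, 5:27, 6:62, 7:84, 8:171, 9:130, 10:138, 11:98, 12:101, 13:86, 14:161.
Giant-step multiplier: 192^(-15) ≡ 192^(196-15) = 192^181 ≡ 139 (mod 197).
Giant steps γ_i = 105·139^i mod 197: γ_0=105, γ_1=17, γ_2=196, γ_3=58, γ_4=182, γ_5=82, γ_6=169, γ_7=48, γ_8=171 (in table at j=8).
x = i·n + j = 8·15 + 8 = 128.
Check: 192^128 ≡ 105 (mod 197).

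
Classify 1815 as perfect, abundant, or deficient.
deficient

Proper divisors of 1815: sum = 1 + 3 + 5 + 11 + 15 + 33 + 55 + 121 + 165 + 363 + 605 = 1377
Since 1377 < 1815, 1815 is deficient.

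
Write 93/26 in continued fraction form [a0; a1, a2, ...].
[3; 1, 1, 2, 1, 3]

Euclidean algorithm steps:
93 = 3 × 26 + 15
26 = 1 × 15 + 11
15 = 1 × 11 + 4
11 = 2 × 4 + 3
4 = 1 × 3 + 1
3 = 3 × 1 + 0
Continued fraction: [3; 1, 1, 2, 1, 3]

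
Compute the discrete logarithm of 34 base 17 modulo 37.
32

Baby-step giant-step with step n = ⌈√37⌉ = 7.
Baby steps 17^j mod 37 (j:value) for j=0..6: 0:1, 1:17, 2:30, 3:29, 4:12, 5:19, 6:27.
Giant-step multiplier: 17^(-7) ≡ 17^(36-7) = 17^29 ≡ 5 (mod 37).
Giant steps γ_i = 34·5^i mod 37: γ_0=34, γ_1=22, γ_2=36, γ_3=32, γ_4=12 (in table at j=4).
x = i·n + j = 4·7 + 4 = 32.
Check: 17^32 ≡ 34 (mod 37).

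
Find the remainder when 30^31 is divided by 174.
30

Repeated squaring. Binary of 31 = 11111.
30^1 ≡ 30 (mod 174); 30^2 ≡ 30 (mod 174); 30^4 ≡ 30 (mod 174); 30^8 ≡ 30 (mod 174); 30^16 ≡ 30 (mod 174)
30^31 = 30^1 × 30^2 × 30^4 × 30^8 × 30^16 ≡ 30 (mod 174)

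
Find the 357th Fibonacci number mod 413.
152

Matrix identity: Q^n = [[F_(n+1), F_n], [F_n, F_(n-1)]] with Q = [[1,1],[1,0]].
n = 357 = 101100101₂. Square-and-multiply, entries mod 413:
Q^1 = [[1,1],[1,0]]
Q^2 = (Q^1)² = [[2,1],[1,1]]
Q^5 = (Q^2)²·Q = [[8,5],[5,3]]
Q^11 = (Q^5)²·Q = [[144,89],[89,55]]
Q^22 = (Q^11)² = [[160,365],[365,208]]
Q^44 = (Q^22)² = [[233,95],[95,138]]
Q^89 = (Q^44)²·Q = [[265,125],[125,140]]
Q^178 = (Q^89)² = [[359,239],[239,120]]
Q^357 = (Q^178)²·Q = [[232,152],[152,80]]
F_357 mod 413 = Q^357[0][1] = 152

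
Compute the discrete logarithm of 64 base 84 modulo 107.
36

Baby-step giant-step with step n = ⌈√107⌉ = 11.
Baby steps 84^j mod 107 (j:value) for j=0..10: 0:1, 1:84, 2:101, 3:31, 4:36, 5:28, 6:105, 7:46, 8:12, 9:45, 10:35.
Giant-step multiplier: 84^(-11) ≡ 84^(106-11) = 84^95 ≡ 21 (mod 107).
Giant steps γ_i = 64·21^i mod 107: γ_0=64, γ_1=60, γ_2=83, γ_3=31 (in table at j=3).
x = i·n + j = 3·11 + 3 = 36.
Check: 84^36 ≡ 64 (mod 107).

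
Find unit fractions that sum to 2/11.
1/6 + 1/66

Greedy algorithm:
2/11: ceiling(11/2) = 6, use 1/6
1/66: ceiling(66/1) = 66, use 1/66
Result: 2/11 = 1/6 + 1/66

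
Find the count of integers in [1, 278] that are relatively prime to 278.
138

278 = 2 × 139
φ(n) = n × ∏(1 - 1/p) for each prime p dividing n
φ(278) = 278 × (1 - 1/2) × (1 - 1/139) = 138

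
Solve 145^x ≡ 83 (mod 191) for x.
27

Baby-step giant-step with step n = ⌈√191⌉ = 14.
Baby steps 145^j mod 191 (j:value) for j=0..13: 0:1, 1:145, 2:15, 3:74, 4:34, 5:155, 6:128, 7:33, 8:10, 9:113, 10:150, 11:167, 12:149, 13:22.
Giant-step multiplier: 145^(-14) ≡ 145^(190-14) = 145^176 ≡ 67 (mod 191).
Giant steps γ_i = 83·67^i mod 191: γ_0=83, γ_1=22 (in table at j=13).
x = i·n + j = 1·14 + 13 = 27.
Check: 145^27 ≡ 83 (mod 191).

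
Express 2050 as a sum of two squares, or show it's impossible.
5² + 45² (a=5, b=45)

Factorization: 2050 = 2 × 5^2 × 41
By Fermat: n is sum of two squares iff every prime p ≡ 3 (mod 4) appears to even power.
All primes ≡ 3 (mod 4) appear to even power.
Search a = 0, 1, 2, … for 2050 - a² a perfect square: first hit at a = 5: 2050 - 25 = 2025 = 45².
2050 = 5² + 45² = 25 + 2025 ✓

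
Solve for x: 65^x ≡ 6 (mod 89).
21

Baby-step giant-step with step n = ⌈√89⌉ = 10.
Baby steps 65^j mod 89 (j:value) for j=0..9: 0:1, 1:65, 2:42, 3:60, 4:73, 5:28, 6:40, 7:19, 8:78, 9:86.
Giant-step multiplier: 65^(-10) ≡ 65^(88-10) = 65^78 ≡ 68 (mod 89).
Giant steps γ_i = 6·68^i mod 89: γ_0=6, γ_1=52, γ_2=65 (in table at j=1).
x = i·n + j = 2·10 + 1 = 21.
Check: 65^21 ≡ 6 (mod 89).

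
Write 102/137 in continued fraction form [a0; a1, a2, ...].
[0; 1, 2, 1, 10, 1, 2]

Euclidean algorithm steps:
102 = 0 × 137 + 102
137 = 1 × 102 + 35
102 = 2 × 35 + 32
35 = 1 × 32 + 3
32 = 10 × 3 + 2
3 = 1 × 2 + 1
2 = 2 × 1 + 0
Continued fraction: [0; 1, 2, 1, 10, 1, 2]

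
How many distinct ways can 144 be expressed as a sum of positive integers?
22540654445

p(n) counts ways to write n as a sum of positive integers (order ignored).
Euler's pentagonal recurrence: p(k) = p(k-1) + p(k-2) - p(k-5) - p(k-7) + p(k-12) + p(k-15) - ... (offsets j(3j∓1)/2, signs ++--, p(0)=1, p(<0)=0).
DP table for k = 0..143: p(0)=1, p(1)=1, p(2)=2, p(3)=3, p(4)=5, p(5)=7, p(6)=11, p(7)=15, p(8)=22, p(9)=30, p(10)=42, p(11)=56, p(12)=77, p(13)=101, p(14)=135, p(15)=176, p(16)=231, p(17)=297, p(18)=385, p(19)=490, p(20)=627, p(21)=792, p(22)=1002, p(23)=1255, p(24)=1575, p(25)=1958, p(26)=2436, p(27)=3010, p(28)=3718, p(29)=4565, p(30)=5604, p(31)=6842, p(32)=8349, p(33)=10143, p(34)=12310, p(35)=14883, p(36)=17977, p(37)=21637, p(38)=26015, p(39)=31185, p(40)=37338, p(41)=44583, p(42)=53174, p(43)=63261, p(44)=75175, p(45)=89134, p(46)=105558, p(47)=124754, p(48)=147273, p(49)=173525, p(50)=204226, p(51)=239943, p(52)=281589, p(53)=329931, p(54)=386155, p(55)=451276, p(56)=526823, p(57)=614154, p(58)=715220, p(59)=831820, p(60)=966467, p(61)=1121505, p(62)=1300156, p(63)=1505499, p(64)=1741630, p(65)=2012558, p(66)=2323520, p(67)=2679689, p(68)=3087735, p(69)=3554345, p(70)=4087968, p(71)=4697205, p(72)=5392783, p(73)=6185689, p(74)=7089500, p(75)=8118264, p(76)=9289091, p(77)=10619863, p(78)=12132164, p(79)=13848650, p(80)=15796476, p(81)=18004327, p(82)=20506255, p(83)=23338469, p(84)=26543660, p(85)=30167357, p(86)=34262962, p(87)=38887673, p(88)=44108109, p(89)=49995925, p(90)=56634173, p(91)=64112359, p(92)=72533807, p(93)=82010177, p(94)=92669720, p(95)=104651419, p(96)=118114304, p(97)=133230930, p(98)=150198136, p(99)=169229875, p(100)=190569292, p(101)=214481126, p(102)=241265379, p(103)=271248950, p(104)=304801365, p(105)=342325709, p(106)=384276336, p(107)=431149389, p(108)=483502844, p(109)=541946240, p(110)=607163746, p(111)=679903203, p(112)=761002156, p(113)=851376628, p(114)=952050665, p(115)=1064144451, p(116)=1188908248, p(117)=1327710076, p(118)=1482074143, p(119)=1653668665, p(120)=1844349560, p(121)=2056148051, p(122)=2291320912, p(123)=2552338241, p(124)=2841940500, p(125)=3163127352, p(126)=3519222692, p(127)=3913864295, p(128)=4351078600, p(129)=4835271870, p(130)=5371315400, p(131)=5964539504, p(132)=6620830889, p(133)=7346629512, p(134)=8149040695, p(135)=9035836076, p(136)=10015581680, p(137)=11097645016, p(138)=12292341831, p(139)=13610949895, p(140)=15065878135, p(141)=16670689208, p(142)=18440293320, p(143)=20390982757.
Final step: p(144) = p(143) + p(142) - p(139) - p(137) + p(132) + p(129) - p(122) - p(118) + p(109) + p(104) - p(93) - p(87) + p(74) + p(67) - p(52) - p(44) + p(27) + p(18)
= 20390982757 + 18440293320 - 13610949895 - 11097645016 + 6620830889 + 4835271870 - 2291320912 - 1482074143 + 541946240 + 304801365 - 82010177 - 38887673 + 7089500 + 2679689 - 281589 - 75175 + 3010 + 385
= 22540654445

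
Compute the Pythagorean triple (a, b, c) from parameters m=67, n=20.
(4089, 2680, 4889)

Euclid's formula: a = m² - n², b = 2mn, c = m² + n²
m = 67, n = 20
a = 67² - 20² = 4489 - 400 = 4089
b = 2 × 67 × 20 = 2680
c = 67² + 20² = 4489 + 400 = 4889
Verification: 4089² + 2680² = 16719921 + 7182400 = 23902321 = 4889² ✓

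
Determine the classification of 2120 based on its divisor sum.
abundant

Proper divisors of 2120: sum = 1 + 2 + 4 + 5 + 8 + 10 + 20 + 40 + 53 + 106 + 212 + 265 + 424 + 530 + 1060 = 2740
Since 2740 > 2120, 2120 is abundant.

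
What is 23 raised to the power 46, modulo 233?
76

Repeated squaring. Binary of 46 = 101110.
23^1 ≡ 23 (mod 233); 23^2 ≡ 63 (mod 233); 23^4 ≡ 8 (mod 233); 23^8 ≡ 64 (mod 233); 23^16 ≡ 135 (mod 233); 23^32 ≡ 51 (mod 233)
23^46 = 23^2 × 23^4 × 23^8 × 23^32 ≡ 76 (mod 233)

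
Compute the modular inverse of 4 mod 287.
72

gcd(4, 287) = 1, so the inverse exists.
Extended Euclidean algorithm on (287, 4):
287 = 71 × 4 + 3  ⟹  3 = (1)·287 + (-71)·4
4 = 1 × 3 + 1  ⟹  1 = (-1)·287 + (72)·4
So (72)·4 ≡ 1 (mod 287), i.e. 4^(-1) ≡ 72 (mod 287).
Check: 4 × 72 = 288 ≡ 1 (mod 287)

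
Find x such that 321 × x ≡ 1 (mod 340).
161

gcd(321, 340) = 1, so the inverse exists.
Extended Euclidean algorithm on (340, 321):
340 = 1 × 321 + 19  ⟹  19 = (1)·340 + (-1)·321
321 = 16 × 19 + 17  ⟹  17 = (-16)·340 + (17)·321
19 = 1 × 17 + 2  ⟹  2 = (17)·340 + (-18)·321
17 = 8 × 2 + 1  ⟹  1 = (-152)·340 + (161)·321
So (161)·321 ≡ 1 (mod 340), i.e. 321^(-1) ≡ 161 (mod 340).
Check: 321 × 161 = 51681 ≡ 1 (mod 340)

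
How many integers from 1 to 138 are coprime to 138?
44

138 = 2 × 3 × 23
φ(n) = n × ∏(1 - 1/p) for each prime p dividing n
φ(138) = 138 × (1 - 1/2) × (1 - 1/3) × (1 - 1/23) = 44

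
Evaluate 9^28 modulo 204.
33

Repeated squaring. Binary of 28 = 11100.
9^1 ≡ 9 (mod 204); 9^2 ≡ 81 (mod 204); 9^4 ≡ 33 (mod 204); 9^8 ≡ 69 (mod 204); 9^16 ≡ 69 (mod 204)
9^28 = 9^4 × 9^8 × 9^16 ≡ 33 (mod 204)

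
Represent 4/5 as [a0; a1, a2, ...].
[0; 1, 4]

Euclidean algorithm steps:
4 = 0 × 5 + 4
5 = 1 × 4 + 1
4 = 4 × 1 + 0
Continued fraction: [0; 1, 4]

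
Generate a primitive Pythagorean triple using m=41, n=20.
(1281, 1640, 2081)

Euclid's formula: a = m² - n², b = 2mn, c = m² + n²
m = 41, n = 20
a = 41² - 20² = 1681 - 400 = 1281
b = 2 × 41 × 20 = 1640
c = 41² + 20² = 1681 + 400 = 2081
Verification: 1281² + 1640² = 1640961 + 2689600 = 4330561 = 2081² ✓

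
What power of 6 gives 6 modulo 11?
1

Baby-step giant-step with step n = ⌈√11⌉ = 4.
Baby steps 6^j mod 11 (j:value) for j=0..3: 0:1, 1:6, 2:3, 3:7.
h = 6 is already in the table at j=1, so x = 1.
Check: 6^1 ≡ 6 (mod 11).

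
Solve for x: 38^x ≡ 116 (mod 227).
120

Baby-step giant-step with step n = ⌈√227⌉ = 16.
Baby steps 38^j mod 227 (j:value) for j=0..15: 0:1, 1:38, 2:82, 3:165, 4:141, 5:137, 6:212, 7:111, 8:132, 9:22, 10:155, 11:215, 12:225, 13:151, 14:63, 15:124.
Giant-step multiplier: 38^(-16) ≡ 38^(226-16) = 38^210 ≡ 33 (mod 227).
Giant steps γ_i = 116·33^i mod 227: γ_0=116, γ_1=196, γ_2=112, γ_3=64, γ_4=69, γ_5=7, γ_6=4, γ_7=132 (in table at j=8).
x = i·n + j = 7·16 + 8 = 120.
Check: 38^120 ≡ 116 (mod 227).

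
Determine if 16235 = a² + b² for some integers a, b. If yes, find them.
Not possible

Factorization: 16235 = 5 × 17 × 191
By Fermat: n is sum of two squares iff every prime p ≡ 3 (mod 4) appears to even power.
Prime(s) ≡ 3 (mod 4) with odd exponent: [(191, 1)]
Therefore 16235 cannot be expressed as a² + b².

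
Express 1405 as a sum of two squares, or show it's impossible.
6² + 37² (a=6, b=37)

Factorization: 1405 = 5 × 281
By Fermat: n is sum of two squares iff every prime p ≡ 3 (mod 4) appears to even power.
All primes ≡ 3 (mod 4) appear to even power.
Search a = 0, 1, 2, … for 1405 - a² a perfect square: first hit at a = 6: 1405 - 36 = 1369 = 37².
1405 = 6² + 37² = 36 + 1369 ✓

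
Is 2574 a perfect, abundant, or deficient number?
abundant

Proper divisors of 2574: sum = 1 + 2 + 3 + 6 + 9 + 11 + 13 + 18 + ... + 286 + 429 + 858 + 1287 (23 divisors) = 3978
Since 3978 > 2574, 2574 is abundant.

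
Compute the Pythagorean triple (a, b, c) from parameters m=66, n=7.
(4307, 924, 4405)

Euclid's formula: a = m² - n², b = 2mn, c = m² + n²
m = 66, n = 7
a = 66² - 7² = 4356 - 49 = 4307
b = 2 × 66 × 7 = 924
c = 66² + 7² = 4356 + 49 = 4405
Verification: 4307² + 924² = 18550249 + 853776 = 19404025 = 4405² ✓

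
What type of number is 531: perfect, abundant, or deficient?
deficient

Proper divisors of 531: sum = 1 + 3 + 9 + 59 + 177 = 249
Since 249 < 531, 531 is deficient.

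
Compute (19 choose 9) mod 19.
0

Using Lucas' theorem:
Write n=19 and k=9 in base 19:
n in base 19: [1, 0]
k in base 19: [0, 9]
C(19,9) mod 19 = ∏ C(n_i, k_i) mod 19
Digit binomials (mod 19): C(1,0) = 1; C(0,9) = 0 (k_i > n_i)
Product: 1 × 0 = 0 ≡ 0 (mod 19)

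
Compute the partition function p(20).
627

p(n) counts ways to write n as a sum of positive integers (order ignored).
Euler's pentagonal recurrence: p(k) = p(k-1) + p(k-2) - p(k-5) - p(k-7) + p(k-12) + p(k-15) - ... (offsets j(3j∓1)/2, signs ++--, p(0)=1, p(<0)=0).
DP table for k = 0..19: p(0)=1, p(1)=1, p(2)=2, p(3)=3, p(4)=5, p(5)=7, p(6)=11, p(7)=15, p(8)=22, p(9)=30, p(10)=42, p(11)=56, p(12)=77, p(13)=101, p(14)=135, p(15)=176, p(16)=231, p(17)=297, p(18)=385, p(19)=490.
Final step: p(20) = p(19) + p(18) - p(15) - p(13) + p(8) + p(5)
= 490 + 385 - 176 - 101 + 22 + 7
= 627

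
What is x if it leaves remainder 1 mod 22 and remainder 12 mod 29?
331

Using Chinese Remainder Theorem:
M = 22 × 29 = 638
M1 = 29, M2 = 22
y1 = 29^(-1) mod 22 = 19
y2 = 22^(-1) mod 29 = 4
x = (1×29×19 + 12×22×4) mod 638 = 331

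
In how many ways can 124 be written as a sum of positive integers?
2841940500

p(n) counts ways to write n as a sum of positive integers (order ignored).
Euler's pentagonal recurrence: p(k) = p(k-1) + p(k-2) - p(k-5) - p(k-7) + p(k-12) + p(k-15) - ... (offsets j(3j∓1)/2, signs ++--, p(0)=1, p(<0)=0).
DP table for k = 0..123: p(0)=1, p(1)=1, p(2)=2, p(3)=3, p(4)=5, p(5)=7, p(6)=11, p(7)=15, p(8)=22, p(9)=30, p(10)=42, p(11)=56, p(12)=77, p(13)=101, p(14)=135, p(15)=176, p(16)=231, p(17)=297, p(18)=385, p(19)=490, p(20)=627, p(21)=792, p(22)=1002, p(23)=1255, p(24)=1575, p(25)=1958, p(26)=2436, p(27)=3010, p(28)=3718, p(29)=4565, p(30)=5604, p(31)=6842, p(32)=8349, p(33)=10143, p(34)=12310, p(35)=14883, p(36)=17977, p(37)=21637, p(38)=26015, p(39)=31185, p(40)=37338, p(41)=44583, p(42)=53174, p(43)=63261, p(44)=75175, p(45)=89134, p(46)=105558, p(47)=124754, p(48)=147273, p(49)=173525, p(50)=204226, p(51)=239943, p(52)=281589, p(53)=329931, p(54)=386155, p(55)=451276, p(56)=526823, p(57)=614154, p(58)=715220, p(59)=831820, p(60)=966467, p(61)=1121505, p(62)=1300156, p(63)=1505499, p(64)=1741630, p(65)=2012558, p(66)=2323520, p(67)=2679689, p(68)=3087735, p(69)=3554345, p(70)=4087968, p(71)=4697205, p(72)=5392783, p(73)=6185689, p(74)=7089500, p(75)=8118264, p(76)=9289091, p(77)=10619863, p(78)=12132164, p(79)=13848650, p(80)=15796476, p(81)=18004327, p(82)=20506255, p(83)=23338469, p(84)=26543660, p(85)=30167357, p(86)=34262962, p(87)=38887673, p(88)=44108109, p(89)=49995925, p(90)=56634173, p(91)=64112359, p(92)=72533807, p(93)=82010177, p(94)=92669720, p(95)=104651419, p(96)=118114304, p(97)=133230930, p(98)=150198136, p(99)=169229875, p(100)=190569292, p(101)=214481126, p(102)=241265379, p(103)=271248950, p(104)=304801365, p(105)=342325709, p(106)=384276336, p(107)=431149389, p(108)=483502844, p(109)=541946240, p(110)=607163746, p(111)=679903203, p(112)=761002156, p(113)=851376628, p(114)=952050665, p(115)=1064144451, p(116)=1188908248, p(117)=1327710076, p(118)=1482074143, p(119)=1653668665, p(120)=1844349560, p(121)=2056148051, p(122)=2291320912, p(123)=2552338241.
Final step: p(124) = p(123) + p(122) - p(119) - p(117) + p(112) + p(109) - p(102) - p(98) + p(89) + p(84) - p(73) - p(67) + p(54) + p(47) - p(32) - p(24) + p(7)
= 2552338241 + 2291320912 - 1653668665 - 1327710076 + 761002156 + 541946240 - 241265379 - 150198136 + 49995925 + 26543660 - 6185689 - 2679689 + 386155 + 124754 - 8349 - 1575 + 15
= 2841940500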